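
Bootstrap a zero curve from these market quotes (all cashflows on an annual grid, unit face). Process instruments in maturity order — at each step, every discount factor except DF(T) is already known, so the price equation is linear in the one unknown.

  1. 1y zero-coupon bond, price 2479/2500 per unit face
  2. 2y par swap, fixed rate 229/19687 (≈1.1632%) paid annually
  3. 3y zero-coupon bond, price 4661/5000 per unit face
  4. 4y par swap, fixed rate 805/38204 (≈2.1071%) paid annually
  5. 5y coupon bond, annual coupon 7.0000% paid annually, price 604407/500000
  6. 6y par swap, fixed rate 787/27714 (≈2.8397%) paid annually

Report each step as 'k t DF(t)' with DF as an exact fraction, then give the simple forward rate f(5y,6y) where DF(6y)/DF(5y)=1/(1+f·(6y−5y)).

step 1 [1y] zero: DF = P = 2479/2500 ≈ 0.991600
step 2 [2y] swap r/1=229/19687: DF=(1 − 229/19687·(0.991600))/(1+229/19687) = 9771/10000 ≈ 0.977100
step 3 [3y] zero: DF = P = 4661/5000 ≈ 0.932200
step 4 [4y] swap r/1=805/38204: DF=(1 − 805/38204·(0.991600+0.977100+0.932200))/(1+805/38204) = 1839/2000 ≈ 0.919500
step 5 [5y] bond c/1=7/100: DF=(604407/500000 − 7/100·(0.991600+0.977100+0.932200+0.919500))/(1+7/100) = 4399/5000 ≈ 0.879800
step 6 [6y] swap r/1=787/27714: DF=(1 − 787/27714·(0.991600+0.977100+0.932200+0.919500+0.879800))/(1+787/27714) = 4213/5000 ≈ 0.842600

1 1 2479/2500
2 2 9771/10000
3 3 4661/5000
4 4 1839/2000
5 5 4399/5000
6 6 4213/5000
f(5y,6y) = ((4399/5000)/(4213/5000) − 1)/(1) = 186/4213 ≈ 4.4149%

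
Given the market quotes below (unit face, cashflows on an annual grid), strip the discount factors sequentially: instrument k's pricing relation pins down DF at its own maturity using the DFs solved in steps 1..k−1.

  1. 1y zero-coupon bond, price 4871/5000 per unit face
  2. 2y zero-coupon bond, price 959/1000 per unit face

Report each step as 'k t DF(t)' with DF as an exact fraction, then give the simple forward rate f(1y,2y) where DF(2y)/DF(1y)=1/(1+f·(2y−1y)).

step 1 [1y] zero: DF = P = 4871/5000 ≈ 0.974200
step 2 [2y] zero: DF = P = 959/1000 ≈ 0.959000

1 1 4871/5000
2 2 959/1000
f(1y,2y) = ((4871/5000)/(959/1000) − 1)/(1) = 76/4795 ≈ 1.5850%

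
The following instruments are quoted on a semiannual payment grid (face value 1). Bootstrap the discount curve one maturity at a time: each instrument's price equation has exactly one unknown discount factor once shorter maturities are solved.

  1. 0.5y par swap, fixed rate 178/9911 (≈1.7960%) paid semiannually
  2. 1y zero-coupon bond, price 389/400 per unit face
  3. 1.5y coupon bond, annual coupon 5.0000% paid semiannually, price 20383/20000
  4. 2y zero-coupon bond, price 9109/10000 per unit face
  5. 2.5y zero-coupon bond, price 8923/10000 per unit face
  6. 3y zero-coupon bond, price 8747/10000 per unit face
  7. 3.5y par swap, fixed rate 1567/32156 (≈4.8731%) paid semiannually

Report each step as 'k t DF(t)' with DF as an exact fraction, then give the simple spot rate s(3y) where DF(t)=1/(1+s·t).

1 1/2 9911/10000
2 1 389/400
3 3/2 1183/1250
4 2 9109/10000
5 5/2 8923/10000
6 3 8747/10000
7 7/2 8433/10000
s(3y) = (1/(8747/10000) − 1)/(3) = 1253/26241 ≈ 4.7750%

step 1 [0.5y] swap r/2=89/9911: DF=(1 − 89/9911·(0))/(1+89/9911) = 9911/10000 ≈ 0.991100
step 2 [1y] zero: DF = P = 389/400 ≈ 0.972500
step 3 [1.5y] bond c/2=1/40: DF=(20383/20000 − 1/40·(0.991100+0.972500))/(1+1/40) = 1183/1250 ≈ 0.946400
step 4 [2y] zero: DF = P = 9109/10000 ≈ 0.910900
step 5 [2.5y] zero: DF = P = 8923/10000 ≈ 0.892300
step 6 [3y] zero: DF = P = 8747/10000 ≈ 0.874700
step 7 [3.5y] swap r/2=1567/64312: DF=(1 − 1567/64312·(0.991100+0.972500+0.946400+0.910900+0.892300+0.874700))/(1+1567/64312) = 8433/10000 ≈ 0.843300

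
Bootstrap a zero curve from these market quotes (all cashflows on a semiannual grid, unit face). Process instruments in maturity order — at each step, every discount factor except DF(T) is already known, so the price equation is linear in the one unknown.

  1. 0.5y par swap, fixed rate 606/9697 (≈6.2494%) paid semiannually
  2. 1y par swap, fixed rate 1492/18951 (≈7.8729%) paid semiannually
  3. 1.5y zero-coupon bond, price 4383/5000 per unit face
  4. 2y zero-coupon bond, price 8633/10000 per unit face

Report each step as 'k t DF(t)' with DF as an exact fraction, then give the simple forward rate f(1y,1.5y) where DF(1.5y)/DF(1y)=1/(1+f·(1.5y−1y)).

step 1 [0.5y] swap r/2=303/9697: DF=(1 − 303/9697·(0))/(1+303/9697) = 9697/10000 ≈ 0.969700
step 2 [1y] swap r/2=746/18951: DF=(1 − 746/18951·(0.969700))/(1+746/18951) = 4627/5000 ≈ 0.925400
step 3 [1.5y] zero: DF = P = 4383/5000 ≈ 0.876600
step 4 [2y] zero: DF = P = 8633/10000 ≈ 0.863300

1 1/2 9697/10000
2 1 4627/5000
3 3/2 4383/5000
4 2 8633/10000
f(1y,1.5y) = ((4627/5000)/(4383/5000) − 1)/(1/2) = 488/4383 ≈ 11.1339%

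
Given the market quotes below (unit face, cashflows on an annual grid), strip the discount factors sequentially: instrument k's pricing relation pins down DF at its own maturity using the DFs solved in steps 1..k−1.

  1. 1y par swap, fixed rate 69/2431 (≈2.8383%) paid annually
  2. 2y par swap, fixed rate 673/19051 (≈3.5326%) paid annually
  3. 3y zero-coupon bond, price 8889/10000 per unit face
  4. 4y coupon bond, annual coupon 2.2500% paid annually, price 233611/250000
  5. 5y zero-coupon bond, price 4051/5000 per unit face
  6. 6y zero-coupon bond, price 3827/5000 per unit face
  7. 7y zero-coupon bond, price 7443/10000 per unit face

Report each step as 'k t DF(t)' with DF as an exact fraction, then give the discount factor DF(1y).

step 1 [1y] swap r/1=69/2431: DF=(1 − 69/2431·(0))/(1+69/2431) = 2431/2500 ≈ 0.972400
step 2 [2y] swap r/1=673/19051: DF=(1 − 673/19051·(0.972400))/(1+673/19051) = 9327/10000 ≈ 0.932700
step 3 [3y] zero: DF = P = 8889/10000 ≈ 0.888900
step 4 [4y] bond c/1=9/400: DF=(233611/250000 − 9/400·(0.972400+0.932700+0.888900))/(1+9/400) = 2131/2500 ≈ 0.852400
step 5 [5y] zero: DF = P = 4051/5000 ≈ 0.810200
step 6 [6y] zero: DF = P = 3827/5000 ≈ 0.765400
step 7 [7y] zero: DF = P = 7443/10000 ≈ 0.744300

1 1 2431/2500
2 2 9327/10000
3 3 8889/10000
4 4 2131/2500
5 5 4051/5000
6 6 3827/5000
7 7 7443/10000
DF(1y) = 2431/2500 ≈ 0.972400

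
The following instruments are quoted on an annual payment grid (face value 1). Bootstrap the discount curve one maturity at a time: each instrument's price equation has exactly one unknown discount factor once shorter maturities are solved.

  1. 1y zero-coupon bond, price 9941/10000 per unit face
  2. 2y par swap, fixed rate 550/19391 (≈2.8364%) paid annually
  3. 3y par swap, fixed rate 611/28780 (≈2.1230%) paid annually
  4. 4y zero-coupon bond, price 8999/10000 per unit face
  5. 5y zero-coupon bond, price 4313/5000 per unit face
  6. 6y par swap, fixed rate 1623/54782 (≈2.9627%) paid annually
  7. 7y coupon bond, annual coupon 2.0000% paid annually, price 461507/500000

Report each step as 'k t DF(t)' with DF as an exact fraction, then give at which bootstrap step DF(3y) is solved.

step 1 [1y] zero: DF = P = 9941/10000 ≈ 0.994100
step 2 [2y] swap r/1=550/19391: DF=(1 − 550/19391·(0.994100))/(1+550/19391) = 189/200 ≈ 0.945000
step 3 [3y] swap r/1=611/28780: DF=(1 − 611/28780·(0.994100+0.945000))/(1+611/28780) = 9389/10000 ≈ 0.938900
step 4 [4y] zero: DF = P = 8999/10000 ≈ 0.899900
step 5 [5y] zero: DF = P = 4313/5000 ≈ 0.862600
step 6 [6y] swap r/1=1623/54782: DF=(1 − 1623/54782·(0.994100+0.945000+0.938900+0.899900+0.862600))/(1+1623/54782) = 8377/10000 ≈ 0.837700
step 7 [7y] bond c/1=1/50: DF=(461507/500000 − 1/50·(0.994100+0.945000+0.938900+0.899900+0.862600+0.837700))/(1+1/50) = 319/400 ≈ 0.797500

1 1 9941/10000
2 2 189/200
3 3 9389/10000
4 4 8999/10000
5 5 4313/5000
6 6 8377/10000
7 7 319/400
DF(3y) is solved at step 3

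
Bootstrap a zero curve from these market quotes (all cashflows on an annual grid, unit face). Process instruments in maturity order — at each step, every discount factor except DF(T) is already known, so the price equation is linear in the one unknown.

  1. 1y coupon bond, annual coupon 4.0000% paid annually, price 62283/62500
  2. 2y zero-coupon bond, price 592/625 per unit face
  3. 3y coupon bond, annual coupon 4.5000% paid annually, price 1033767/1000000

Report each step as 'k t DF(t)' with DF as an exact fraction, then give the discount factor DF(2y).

step 1 [1y] bond c/1=1/25: DF=(62283/62500 − 1/25·(0))/(1+1/25) = 4791/5000 ≈ 0.958200
step 2 [2y] zero: DF = P = 592/625 ≈ 0.947200
step 3 [3y] bond c/1=9/200: DF=(1033767/1000000 − 9/200·(0.958200+0.947200))/(1+9/200) = 567/625 ≈ 0.907200

1 1 4791/5000
2 2 592/625
3 3 567/625
DF(2y) = 592/625 ≈ 0.947200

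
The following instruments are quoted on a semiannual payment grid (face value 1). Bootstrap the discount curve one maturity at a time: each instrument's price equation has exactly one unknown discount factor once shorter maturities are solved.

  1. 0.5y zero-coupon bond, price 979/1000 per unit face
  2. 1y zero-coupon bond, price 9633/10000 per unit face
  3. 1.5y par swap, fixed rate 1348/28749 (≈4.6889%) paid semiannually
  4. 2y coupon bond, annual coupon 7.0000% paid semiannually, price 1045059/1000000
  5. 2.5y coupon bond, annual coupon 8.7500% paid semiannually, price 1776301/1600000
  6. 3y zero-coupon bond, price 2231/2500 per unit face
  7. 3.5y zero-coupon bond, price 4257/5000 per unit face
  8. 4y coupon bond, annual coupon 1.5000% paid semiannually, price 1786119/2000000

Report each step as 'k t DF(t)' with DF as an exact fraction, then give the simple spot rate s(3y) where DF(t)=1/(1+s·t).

step 1 [0.5y] zero: DF = P = 979/1000 ≈ 0.979000
step 2 [1y] zero: DF = P = 9633/10000 ≈ 0.963300
step 3 [1.5y] swap r/2=674/28749: DF=(1 − 674/28749·(0.979000+0.963300))/(1+674/28749) = 4663/5000 ≈ 0.932600
step 4 [2y] bond c/2=7/200: DF=(1045059/1000000 − 7/200·(0.979000+0.963300+0.932600))/(1+7/200) = 73/80 ≈ 0.912500
step 5 [2.5y] bond c/2=7/160: DF=(1776301/1600000 − 7/160·(0.979000+0.963300+0.932600+0.912500))/(1+7/160) = 9049/10000 ≈ 0.904900
step 6 [3y] zero: DF = P = 2231/2500 ≈ 0.892400
step 7 [3.5y] zero: DF = P = 4257/5000 ≈ 0.851400
step 8 [4y] bond c/2=3/400: DF=(1786119/2000000 − 3/400·(0.979000+0.963300+0.932600+0.912500+0.904900+0.892400+0.851400))/(1+3/400) = 1677/2000 ≈ 0.838500

1 1/2 979/1000
2 1 9633/10000
3 3/2 4663/5000
4 2 73/80
5 5/2 9049/10000
6 3 2231/2500
7 7/2 4257/5000
8 4 1677/2000
s(3y) = (1/(2231/2500) − 1)/(3) = 269/6693 ≈ 4.0191%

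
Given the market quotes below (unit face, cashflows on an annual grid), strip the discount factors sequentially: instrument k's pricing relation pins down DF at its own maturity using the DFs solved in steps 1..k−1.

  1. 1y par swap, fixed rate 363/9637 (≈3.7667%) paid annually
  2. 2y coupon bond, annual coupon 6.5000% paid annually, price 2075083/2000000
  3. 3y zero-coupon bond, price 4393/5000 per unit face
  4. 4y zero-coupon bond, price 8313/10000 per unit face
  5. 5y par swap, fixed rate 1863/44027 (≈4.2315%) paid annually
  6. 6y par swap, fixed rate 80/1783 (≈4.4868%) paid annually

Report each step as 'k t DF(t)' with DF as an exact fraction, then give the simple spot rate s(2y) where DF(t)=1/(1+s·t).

1 1 9637/10000
2 2 4577/5000
3 3 4393/5000
4 4 8313/10000
5 5 8137/10000
6 6 96/125
s(2y) = (1/(4577/5000) − 1)/(2) = 423/9154 ≈ 4.6209%

step 1 [1y] swap r/1=363/9637: DF=(1 − 363/9637·(0))/(1+363/9637) = 9637/10000 ≈ 0.963700
step 2 [2y] bond c/1=13/200: DF=(2075083/2000000 − 13/200·(0.963700))/(1+13/200) = 4577/5000 ≈ 0.915400
step 3 [3y] zero: DF = P = 4393/5000 ≈ 0.878600
step 4 [4y] zero: DF = P = 8313/10000 ≈ 0.831300
step 5 [5y] swap r/1=1863/44027: DF=(1 − 1863/44027·(0.963700+0.915400+0.878600+0.831300))/(1+1863/44027) = 8137/10000 ≈ 0.813700
step 6 [6y] swap r/1=80/1783: DF=(1 − 80/1783·(0.963700+0.915400+0.878600+0.831300+0.813700))/(1+80/1783) = 96/125 ≈ 0.768000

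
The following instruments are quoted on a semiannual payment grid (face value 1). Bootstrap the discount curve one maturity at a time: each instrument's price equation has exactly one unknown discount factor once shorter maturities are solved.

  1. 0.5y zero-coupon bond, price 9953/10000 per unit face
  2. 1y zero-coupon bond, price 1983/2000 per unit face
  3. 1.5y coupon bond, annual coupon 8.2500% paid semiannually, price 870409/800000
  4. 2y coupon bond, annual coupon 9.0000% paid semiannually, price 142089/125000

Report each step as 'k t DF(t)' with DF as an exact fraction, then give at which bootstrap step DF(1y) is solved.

step 1 [0.5y] zero: DF = P = 9953/10000 ≈ 0.995300
step 2 [1y] zero: DF = P = 1983/2000 ≈ 0.991500
step 3 [1.5y] bond c/2=33/800: DF=(870409/800000 − 33/800·(0.995300+0.991500))/(1+33/800) = 4831/5000 ≈ 0.966200
step 4 [2y] bond c/2=9/200: DF=(142089/125000 − 9/200·(0.995300+0.991500+0.966200))/(1+9/200) = 4803/5000 ≈ 0.960600

1 1/2 9953/10000
2 1 1983/2000
3 3/2 4831/5000
4 2 4803/5000
DF(1y) is solved at step 2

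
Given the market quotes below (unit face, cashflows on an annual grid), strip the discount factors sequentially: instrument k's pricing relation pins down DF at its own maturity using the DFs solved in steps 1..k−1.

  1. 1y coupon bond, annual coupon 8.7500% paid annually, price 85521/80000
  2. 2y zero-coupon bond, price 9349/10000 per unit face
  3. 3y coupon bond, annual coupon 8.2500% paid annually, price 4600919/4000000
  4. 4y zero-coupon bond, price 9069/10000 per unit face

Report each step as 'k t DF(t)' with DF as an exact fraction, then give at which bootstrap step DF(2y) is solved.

1 1 983/1000
2 2 9349/10000
3 3 2291/2500
4 4 9069/10000
DF(2y) is solved at step 2

step 1 [1y] bond c/1=7/80: DF=(85521/80000 − 7/80·(0))/(1+7/80) = 983/1000 ≈ 0.983000
step 2 [2y] zero: DF = P = 9349/10000 ≈ 0.934900
step 3 [3y] bond c/1=33/400: DF=(4600919/4000000 − 33/400·(0.983000+0.934900))/(1+33/400) = 2291/2500 ≈ 0.916400
step 4 [4y] zero: DF = P = 9069/10000 ≈ 0.906900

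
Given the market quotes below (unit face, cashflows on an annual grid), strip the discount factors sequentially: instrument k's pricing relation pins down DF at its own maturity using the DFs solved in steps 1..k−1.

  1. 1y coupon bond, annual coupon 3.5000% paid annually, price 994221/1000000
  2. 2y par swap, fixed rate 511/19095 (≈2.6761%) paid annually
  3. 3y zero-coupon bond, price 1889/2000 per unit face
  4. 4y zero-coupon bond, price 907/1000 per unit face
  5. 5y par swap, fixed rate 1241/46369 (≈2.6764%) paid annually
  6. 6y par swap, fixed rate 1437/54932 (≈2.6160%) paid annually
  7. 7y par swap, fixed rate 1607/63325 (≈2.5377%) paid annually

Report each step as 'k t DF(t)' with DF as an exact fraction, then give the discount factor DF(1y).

step 1 [1y] bond c/1=7/200: DF=(994221/1000000 − 7/200·(0))/(1+7/200) = 4803/5000 ≈ 0.960600
step 2 [2y] swap r/1=511/19095: DF=(1 − 511/19095·(0.960600))/(1+511/19095) = 9489/10000 ≈ 0.948900
step 3 [3y] zero: DF = P = 1889/2000 ≈ 0.944500
step 4 [4y] zero: DF = P = 907/1000 ≈ 0.907000
step 5 [5y] swap r/1=1241/46369: DF=(1 − 1241/46369·(0.960600+0.948900+0.944500+0.907000))/(1+1241/46369) = 8759/10000 ≈ 0.875900
step 6 [6y] swap r/1=1437/54932: DF=(1 − 1437/54932·(0.960600+0.948900+0.944500+0.907000+0.875900))/(1+1437/54932) = 8563/10000 ≈ 0.856300
step 7 [7y] swap r/1=1607/63325: DF=(1 − 1607/63325·(0.960600+0.948900+0.944500+0.907000+0.875900+0.856300))/(1+1607/63325) = 8393/10000 ≈ 0.839300

1 1 4803/5000
2 2 9489/10000
3 3 1889/2000
4 4 907/1000
5 5 8759/10000
6 6 8563/10000
7 7 8393/10000
DF(1y) = 4803/5000 ≈ 0.960600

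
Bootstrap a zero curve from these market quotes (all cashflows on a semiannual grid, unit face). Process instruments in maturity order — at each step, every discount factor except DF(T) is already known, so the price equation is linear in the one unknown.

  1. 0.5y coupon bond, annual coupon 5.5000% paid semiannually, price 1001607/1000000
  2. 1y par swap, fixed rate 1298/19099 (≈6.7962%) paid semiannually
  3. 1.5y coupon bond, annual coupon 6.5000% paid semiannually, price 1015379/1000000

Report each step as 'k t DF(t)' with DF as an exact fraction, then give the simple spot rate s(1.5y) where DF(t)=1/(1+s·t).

1 1/2 2437/2500
2 1 9351/10000
3 3/2 9233/10000
s(1.5y) = (1/(9233/10000) − 1)/(3/2) = 1534/27699 ≈ 5.5381%

step 1 [0.5y] bond c/2=11/400: DF=(1001607/1000000 − 11/400·(0))/(1+11/400) = 2437/2500 ≈ 0.974800
step 2 [1y] swap r/2=649/19099: DF=(1 − 649/19099·(0.974800))/(1+649/19099) = 9351/10000 ≈ 0.935100
step 3 [1.5y] bond c/2=13/400: DF=(1015379/1000000 − 13/400·(0.974800+0.935100))/(1+13/400) = 9233/10000 ≈ 0.923300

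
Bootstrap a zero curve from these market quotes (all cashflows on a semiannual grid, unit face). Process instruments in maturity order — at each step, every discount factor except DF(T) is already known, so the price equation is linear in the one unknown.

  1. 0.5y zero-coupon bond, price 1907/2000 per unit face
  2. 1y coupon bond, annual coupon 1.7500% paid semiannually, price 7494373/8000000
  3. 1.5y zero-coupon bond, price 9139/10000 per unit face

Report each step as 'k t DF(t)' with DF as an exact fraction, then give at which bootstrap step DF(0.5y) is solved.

step 1 [0.5y] zero: DF = P = 1907/2000 ≈ 0.953500
step 2 [1y] bond c/2=7/800: DF=(7494373/8000000 − 7/800·(0.953500))/(1+7/800) = 2301/2500 ≈ 0.920400
step 3 [1.5y] zero: DF = P = 9139/10000 ≈ 0.913900

1 1/2 1907/2000
2 1 2301/2500
3 3/2 9139/10000
DF(0.5y) is solved at step 1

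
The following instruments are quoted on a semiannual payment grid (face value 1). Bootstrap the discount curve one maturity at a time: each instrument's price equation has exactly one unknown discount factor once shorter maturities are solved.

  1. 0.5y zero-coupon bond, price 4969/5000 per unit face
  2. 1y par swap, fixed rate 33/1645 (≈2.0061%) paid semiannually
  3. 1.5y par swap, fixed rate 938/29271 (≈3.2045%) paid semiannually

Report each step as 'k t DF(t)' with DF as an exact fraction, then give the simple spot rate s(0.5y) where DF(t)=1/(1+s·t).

step 1 [0.5y] zero: DF = P = 4969/5000 ≈ 0.993800
step 2 [1y] swap r/2=33/3290: DF=(1 − 33/3290·(0.993800))/(1+33/3290) = 4901/5000 ≈ 0.980200
step 3 [1.5y] swap r/2=469/29271: DF=(1 − 469/29271·(0.993800+0.980200))/(1+469/29271) = 9531/10000 ≈ 0.953100

1 1/2 4969/5000
2 1 4901/5000
3 3/2 9531/10000
s(0.5y) = (1/(4969/5000) − 1)/(1/2) = 62/4969 ≈ 1.2477%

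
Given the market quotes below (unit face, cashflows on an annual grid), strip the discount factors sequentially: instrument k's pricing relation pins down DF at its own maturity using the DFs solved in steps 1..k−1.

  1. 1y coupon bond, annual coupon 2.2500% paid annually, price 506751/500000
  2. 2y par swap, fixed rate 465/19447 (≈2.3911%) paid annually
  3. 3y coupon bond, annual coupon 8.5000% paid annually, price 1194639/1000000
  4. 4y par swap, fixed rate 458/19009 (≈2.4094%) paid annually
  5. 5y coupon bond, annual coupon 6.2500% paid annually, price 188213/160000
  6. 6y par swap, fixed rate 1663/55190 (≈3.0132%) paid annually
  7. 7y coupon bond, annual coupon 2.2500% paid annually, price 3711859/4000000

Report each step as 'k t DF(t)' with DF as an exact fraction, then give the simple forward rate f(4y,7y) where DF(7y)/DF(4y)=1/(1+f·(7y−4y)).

step 1 [1y] bond c/1=9/400: DF=(506751/500000 − 9/400·(0))/(1+9/400) = 1239/1250 ≈ 0.991200
step 2 [2y] swap r/1=465/19447: DF=(1 − 465/19447·(0.991200))/(1+465/19447) = 1907/2000 ≈ 0.953500
step 3 [3y] bond c/1=17/200: DF=(1194639/1000000 − 17/200·(0.991200+0.953500))/(1+17/200) = 9487/10000 ≈ 0.948700
step 4 [4y] swap r/1=458/19009: DF=(1 − 458/19009·(0.991200+0.953500+0.948700))/(1+458/19009) = 2271/2500 ≈ 0.908400
step 5 [5y] bond c/1=1/16: DF=(188213/160000 − 1/16·(0.991200+0.953500+0.948700+0.908400))/(1+1/16) = 1767/2000 ≈ 0.883500
step 6 [6y] swap r/1=1663/55190: DF=(1 − 1663/55190·(0.991200+0.953500+0.948700+0.908400+0.883500))/(1+1663/55190) = 8337/10000 ≈ 0.833700
step 7 [7y] bond c/1=9/400: DF=(3711859/4000000 − 9/400·(0.991200+0.953500+0.948700+0.908400+0.883500+0.833700))/(1+9/400) = 7861/10000 ≈ 0.786100

1 1 1239/1250
2 2 1907/2000
3 3 9487/10000
4 4 2271/2500
5 5 1767/2000
6 6 8337/10000
7 7 7861/10000
f(4y,7y) = ((2271/2500)/(7861/10000) − 1)/(3) = 1223/23583 ≈ 5.1859%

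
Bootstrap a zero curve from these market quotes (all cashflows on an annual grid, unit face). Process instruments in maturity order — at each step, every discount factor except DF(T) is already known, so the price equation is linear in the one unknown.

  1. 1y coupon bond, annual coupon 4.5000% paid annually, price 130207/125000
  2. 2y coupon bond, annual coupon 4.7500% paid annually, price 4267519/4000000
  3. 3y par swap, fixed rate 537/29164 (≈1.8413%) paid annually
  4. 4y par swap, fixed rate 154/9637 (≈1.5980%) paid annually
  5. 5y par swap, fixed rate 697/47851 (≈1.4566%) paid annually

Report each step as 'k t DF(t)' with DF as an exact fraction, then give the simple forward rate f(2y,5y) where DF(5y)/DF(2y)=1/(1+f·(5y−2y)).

1 1 623/625
2 2 9733/10000
3 3 9463/10000
4 4 1173/1250
5 5 9303/10000
f(2y,5y) = ((9733/10000)/(9303/10000) − 1)/(3) = 430/27909 ≈ 1.5407%

step 1 [1y] bond c/1=9/200: DF=(130207/125000 − 9/200·(0))/(1+9/200) = 623/625 ≈ 0.996800
step 2 [2y] bond c/1=19/400: DF=(4267519/4000000 − 19/400·(0.996800))/(1+19/400) = 9733/10000 ≈ 0.973300
step 3 [3y] swap r/1=537/29164: DF=(1 − 537/29164·(0.996800+0.973300))/(1+537/29164) = 9463/10000 ≈ 0.946300
step 4 [4y] swap r/1=154/9637: DF=(1 − 154/9637·(0.996800+0.973300+0.946300))/(1+154/9637) = 1173/1250 ≈ 0.938400
step 5 [5y] swap r/1=697/47851: DF=(1 − 697/47851·(0.996800+0.973300+0.946300+0.938400))/(1+697/47851) = 9303/10000 ≈ 0.930300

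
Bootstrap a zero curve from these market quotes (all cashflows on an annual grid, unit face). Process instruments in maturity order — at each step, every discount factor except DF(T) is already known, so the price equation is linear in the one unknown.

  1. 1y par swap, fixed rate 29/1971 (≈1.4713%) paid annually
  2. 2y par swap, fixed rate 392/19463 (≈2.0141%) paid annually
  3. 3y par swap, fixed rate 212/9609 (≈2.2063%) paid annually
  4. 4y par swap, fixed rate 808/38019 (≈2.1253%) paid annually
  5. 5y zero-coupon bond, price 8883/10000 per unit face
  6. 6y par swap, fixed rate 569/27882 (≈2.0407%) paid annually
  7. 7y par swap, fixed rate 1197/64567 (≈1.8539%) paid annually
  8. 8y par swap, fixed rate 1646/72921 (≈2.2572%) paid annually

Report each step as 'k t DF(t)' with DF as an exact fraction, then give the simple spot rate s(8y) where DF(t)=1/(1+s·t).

1 1 1971/2000
2 2 1201/1250
3 3 2341/2500
4 4 1149/1250
5 5 8883/10000
6 6 4431/5000
7 7 8803/10000
8 8 4177/5000
s(8y) = (1/(4177/5000) − 1)/(8) = 823/33416 ≈ 2.4629%

step 1 [1y] swap r/1=29/1971: DF=(1 − 29/1971·(0))/(1+29/1971) = 1971/2000 ≈ 0.985500
step 2 [2y] swap r/1=392/19463: DF=(1 − 392/19463·(0.985500))/(1+392/19463) = 1201/1250 ≈ 0.960800
step 3 [3y] swap r/1=212/9609: DF=(1 − 212/9609·(0.985500+0.960800))/(1+212/9609) = 2341/2500 ≈ 0.936400
step 4 [4y] swap r/1=808/38019: DF=(1 − 808/38019·(0.985500+0.960800+0.936400))/(1+808/38019) = 1149/1250 ≈ 0.919200
step 5 [5y] zero: DF = P = 8883/10000 ≈ 0.888300
step 6 [6y] swap r/1=569/27882: DF=(1 − 569/27882·(0.985500+0.960800+0.936400+0.919200+0.888300))/(1+569/27882) = 4431/5000 ≈ 0.886200
step 7 [7y] swap r/1=1197/64567: DF=(1 − 1197/64567·(0.985500+0.960800+0.936400+0.919200+0.888300+0.886200))/(1+1197/64567) = 8803/10000 ≈ 0.880300
step 8 [8y] swap r/1=1646/72921: DF=(1 − 1646/72921·(0.985500+0.960800+0.936400+0.919200+0.888300+0.886200+0.880300))/(1+1646/72921) = 4177/5000 ≈ 0.835400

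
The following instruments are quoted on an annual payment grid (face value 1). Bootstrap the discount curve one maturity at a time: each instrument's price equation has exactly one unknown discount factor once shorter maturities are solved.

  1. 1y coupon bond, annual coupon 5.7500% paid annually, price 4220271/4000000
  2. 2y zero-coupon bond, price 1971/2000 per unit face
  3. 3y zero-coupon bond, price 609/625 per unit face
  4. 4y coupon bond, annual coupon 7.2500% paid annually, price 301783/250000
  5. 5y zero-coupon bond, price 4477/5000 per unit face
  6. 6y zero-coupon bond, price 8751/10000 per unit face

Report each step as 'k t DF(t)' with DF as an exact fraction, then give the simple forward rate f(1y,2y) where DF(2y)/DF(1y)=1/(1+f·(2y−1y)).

step 1 [1y] bond c/1=23/400: DF=(4220271/4000000 − 23/400·(0))/(1+23/400) = 9977/10000 ≈ 0.997700
step 2 [2y] zero: DF = P = 1971/2000 ≈ 0.985500
step 3 [3y] zero: DF = P = 609/625 ≈ 0.974400
step 4 [4y] bond c/1=29/400: DF=(301783/250000 − 29/400·(0.997700+0.985500+0.974400))/(1+29/400) = 1157/1250 ≈ 0.925600
step 5 [5y] zero: DF = P = 4477/5000 ≈ 0.895400
step 6 [6y] zero: DF = P = 8751/10000 ≈ 0.875100

1 1 9977/10000
2 2 1971/2000
3 3 609/625
4 4 1157/1250
5 5 4477/5000
6 6 8751/10000
f(1y,2y) = ((9977/10000)/(1971/2000) − 1)/(1) = 122/9855 ≈ 1.2380%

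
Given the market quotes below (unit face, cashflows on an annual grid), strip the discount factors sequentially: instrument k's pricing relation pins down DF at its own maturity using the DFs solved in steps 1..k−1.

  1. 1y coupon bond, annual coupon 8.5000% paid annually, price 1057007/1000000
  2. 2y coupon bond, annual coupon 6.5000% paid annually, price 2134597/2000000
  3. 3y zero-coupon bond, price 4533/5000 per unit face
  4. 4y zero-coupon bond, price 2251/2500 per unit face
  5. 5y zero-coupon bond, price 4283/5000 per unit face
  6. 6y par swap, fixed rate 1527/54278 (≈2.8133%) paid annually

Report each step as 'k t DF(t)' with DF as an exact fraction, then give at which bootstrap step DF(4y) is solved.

1 1 4871/5000
2 2 9427/10000
3 3 4533/5000
4 4 2251/2500
5 5 4283/5000
6 6 8473/10000
DF(4y) is solved at step 4

step 1 [1y] bond c/1=17/200: DF=(1057007/1000000 − 17/200·(0))/(1+17/200) = 4871/5000 ≈ 0.974200
step 2 [2y] bond c/1=13/200: DF=(2134597/2000000 − 13/200·(0.974200))/(1+13/200) = 9427/10000 ≈ 0.942700
step 3 [3y] zero: DF = P = 4533/5000 ≈ 0.906600
step 4 [4y] zero: DF = P = 2251/2500 ≈ 0.900400
step 5 [5y] zero: DF = P = 4283/5000 ≈ 0.856600
step 6 [6y] swap r/1=1527/54278: DF=(1 − 1527/54278·(0.974200+0.942700+0.906600+0.900400+0.856600))/(1+1527/54278) = 8473/10000 ≈ 0.847300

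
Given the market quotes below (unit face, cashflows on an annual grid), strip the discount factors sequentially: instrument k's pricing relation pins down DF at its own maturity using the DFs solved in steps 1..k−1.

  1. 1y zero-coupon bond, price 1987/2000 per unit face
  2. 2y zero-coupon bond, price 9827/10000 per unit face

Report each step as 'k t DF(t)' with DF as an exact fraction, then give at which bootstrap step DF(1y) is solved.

1 1 1987/2000
2 2 9827/10000
DF(1y) is solved at step 1

step 1 [1y] zero: DF = P = 1987/2000 ≈ 0.993500
step 2 [2y] zero: DF = P = 9827/10000 ≈ 0.982700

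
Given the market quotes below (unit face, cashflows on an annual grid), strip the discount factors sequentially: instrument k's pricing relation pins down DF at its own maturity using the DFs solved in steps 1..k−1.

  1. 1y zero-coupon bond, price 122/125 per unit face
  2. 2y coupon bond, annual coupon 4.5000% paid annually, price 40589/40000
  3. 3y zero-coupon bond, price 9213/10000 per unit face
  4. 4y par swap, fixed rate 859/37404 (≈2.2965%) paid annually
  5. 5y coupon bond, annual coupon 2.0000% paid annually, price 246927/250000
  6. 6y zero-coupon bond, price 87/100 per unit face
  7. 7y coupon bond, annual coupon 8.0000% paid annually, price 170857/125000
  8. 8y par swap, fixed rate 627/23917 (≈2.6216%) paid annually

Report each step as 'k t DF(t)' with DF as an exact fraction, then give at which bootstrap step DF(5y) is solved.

step 1 [1y] zero: DF = P = 122/125 ≈ 0.976000
step 2 [2y] bond c/1=9/200: DF=(40589/40000 − 9/200·(0.976000))/(1+9/200) = 929/1000 ≈ 0.929000
step 3 [3y] zero: DF = P = 9213/10000 ≈ 0.921300
step 4 [4y] swap r/1=859/37404: DF=(1 − 859/37404·(0.976000+0.929000+0.921300))/(1+859/37404) = 9141/10000 ≈ 0.914100
step 5 [5y] bond c/1=1/50: DF=(246927/250000 − 1/50·(0.976000+0.929000+0.921300+0.914100))/(1+1/50) = 179/200 ≈ 0.895000
step 6 [6y] zero: DF = P = 87/100 ≈ 0.870000
step 7 [7y] bond c/1=2/25: DF=(170857/125000 − 2/25·(0.976000+0.929000+0.921300+0.914100+0.895000+0.870000))/(1+2/25) = 4289/5000 ≈ 0.857800
step 8 [8y] swap r/1=627/23917: DF=(1 − 627/23917·(0.976000+0.929000+0.921300+0.914100+0.895000+0.870000+0.857800))/(1+627/23917) = 8119/10000 ≈ 0.811900

1 1 122/125
2 2 929/1000
3 3 9213/10000
4 4 9141/10000
5 5 179/200
6 6 87/100
7 7 4289/5000
8 8 8119/10000
DF(5y) is solved at step 5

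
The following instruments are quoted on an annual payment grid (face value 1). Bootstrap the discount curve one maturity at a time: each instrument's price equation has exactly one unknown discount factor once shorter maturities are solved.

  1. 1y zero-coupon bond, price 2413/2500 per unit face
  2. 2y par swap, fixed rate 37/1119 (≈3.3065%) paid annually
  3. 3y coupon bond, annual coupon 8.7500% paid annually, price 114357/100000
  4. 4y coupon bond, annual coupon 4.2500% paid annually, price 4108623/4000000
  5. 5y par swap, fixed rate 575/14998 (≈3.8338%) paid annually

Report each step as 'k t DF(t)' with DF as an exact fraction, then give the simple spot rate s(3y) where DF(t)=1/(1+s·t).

1 1 2413/2500
2 2 9371/10000
3 3 1797/2000
4 4 8711/10000
5 5 331/400
s(3y) = (1/(1797/2000) − 1)/(3) = 203/5391 ≈ 3.7655%

step 1 [1y] zero: DF = P = 2413/2500 ≈ 0.965200
step 2 [2y] swap r/1=37/1119: DF=(1 − 37/1119·(0.965200))/(1+37/1119) = 9371/10000 ≈ 0.937100
step 3 [3y] bond c/1=7/80: DF=(114357/100000 − 7/80·(0.965200+0.937100))/(1+7/80) = 1797/2000 ≈ 0.898500
step 4 [4y] bond c/1=17/400: DF=(4108623/4000000 − 17/400·(0.965200+0.937100+0.898500))/(1+17/400) = 8711/10000 ≈ 0.871100
step 5 [5y] swap r/1=575/14998: DF=(1 − 575/14998·(0.965200+0.937100+0.898500+0.871100))/(1+575/14998) = 331/400 ≈ 0.827500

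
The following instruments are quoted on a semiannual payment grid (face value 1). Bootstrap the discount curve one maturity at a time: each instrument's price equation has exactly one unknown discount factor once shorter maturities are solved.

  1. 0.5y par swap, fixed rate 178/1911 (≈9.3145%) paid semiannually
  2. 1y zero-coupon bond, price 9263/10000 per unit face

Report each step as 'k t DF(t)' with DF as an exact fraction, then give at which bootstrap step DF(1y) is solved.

step 1 [0.5y] swap r/2=89/1911: DF=(1 − 89/1911·(0))/(1+89/1911) = 1911/2000 ≈ 0.955500
step 2 [1y] zero: DF = P = 9263/10000 ≈ 0.926300

1 1/2 1911/2000
2 1 9263/10000
DF(1y) is solved at step 2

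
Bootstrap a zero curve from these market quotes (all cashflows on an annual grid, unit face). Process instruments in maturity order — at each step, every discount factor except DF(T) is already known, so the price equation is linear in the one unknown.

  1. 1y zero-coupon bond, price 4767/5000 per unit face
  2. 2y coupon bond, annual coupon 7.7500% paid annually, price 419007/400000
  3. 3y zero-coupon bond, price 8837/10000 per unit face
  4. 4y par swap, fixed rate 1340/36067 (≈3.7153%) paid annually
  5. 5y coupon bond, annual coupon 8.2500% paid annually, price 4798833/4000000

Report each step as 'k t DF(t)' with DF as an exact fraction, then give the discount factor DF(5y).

1 1 4767/5000
2 2 2259/2500
3 3 8837/10000
4 4 433/500
5 5 4167/5000
DF(5y) = 4167/5000 ≈ 0.833400

step 1 [1y] zero: DF = P = 4767/5000 ≈ 0.953400
step 2 [2y] bond c/1=31/400: DF=(419007/400000 − 31/400·(0.953400))/(1+31/400) = 2259/2500 ≈ 0.903600
step 3 [3y] zero: DF = P = 8837/10000 ≈ 0.883700
step 4 [4y] swap r/1=1340/36067: DF=(1 − 1340/36067·(0.953400+0.903600+0.883700))/(1+1340/36067) = 433/500 ≈ 0.866000
step 5 [5y] bond c/1=33/400: DF=(4798833/4000000 − 33/400·(0.953400+0.903600+0.883700+0.866000))/(1+33/400) = 4167/5000 ≈ 0.833400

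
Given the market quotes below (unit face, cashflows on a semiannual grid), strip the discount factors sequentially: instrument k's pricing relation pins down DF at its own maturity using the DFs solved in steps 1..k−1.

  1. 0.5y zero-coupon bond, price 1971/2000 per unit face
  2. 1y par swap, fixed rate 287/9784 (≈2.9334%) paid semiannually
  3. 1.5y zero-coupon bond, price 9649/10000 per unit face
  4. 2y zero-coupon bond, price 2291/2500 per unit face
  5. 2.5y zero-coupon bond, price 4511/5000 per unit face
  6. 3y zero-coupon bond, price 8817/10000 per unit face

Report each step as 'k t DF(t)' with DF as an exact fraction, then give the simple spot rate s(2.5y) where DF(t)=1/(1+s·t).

step 1 [0.5y] zero: DF = P = 1971/2000 ≈ 0.985500
step 2 [1y] swap r/2=287/19568: DF=(1 − 287/19568·(0.985500))/(1+287/19568) = 9713/10000 ≈ 0.971300
step 3 [1.5y] zero: DF = P = 9649/10000 ≈ 0.964900
step 4 [2y] zero: DF = P = 2291/2500 ≈ 0.916400
step 5 [2.5y] zero: DF = P = 4511/5000 ≈ 0.902200
step 6 [3y] zero: DF = P = 8817/10000 ≈ 0.881700

1 1/2 1971/2000
2 1 9713/10000
3 3/2 9649/10000
4 2 2291/2500
5 5/2 4511/5000
6 3 8817/10000
s(2.5y) = (1/(4511/5000) − 1)/(5/2) = 978/22555 ≈ 4.3361%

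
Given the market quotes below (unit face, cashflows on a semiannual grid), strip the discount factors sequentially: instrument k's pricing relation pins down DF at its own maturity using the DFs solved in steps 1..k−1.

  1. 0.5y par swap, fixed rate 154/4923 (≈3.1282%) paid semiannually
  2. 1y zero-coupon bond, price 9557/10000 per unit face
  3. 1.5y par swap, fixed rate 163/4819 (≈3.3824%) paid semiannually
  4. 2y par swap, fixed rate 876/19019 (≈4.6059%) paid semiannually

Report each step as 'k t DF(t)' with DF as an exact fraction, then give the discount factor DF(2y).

step 1 [0.5y] swap r/2=77/4923: DF=(1 − 77/4923·(0))/(1+77/4923) = 4923/5000 ≈ 0.984600
step 2 [1y] zero: DF = P = 9557/10000 ≈ 0.955700
step 3 [1.5y] swap r/2=163/9638: DF=(1 − 163/9638·(0.984600+0.955700))/(1+163/9638) = 9511/10000 ≈ 0.951100
step 4 [2y] swap r/2=438/19019: DF=(1 − 438/19019·(0.984600+0.955700+0.951100))/(1+438/19019) = 2281/2500 ≈ 0.912400

1 1/2 4923/5000
2 1 9557/10000
3 3/2 9511/10000
4 2 2281/2500
DF(2y) = 2281/2500 ≈ 0.912400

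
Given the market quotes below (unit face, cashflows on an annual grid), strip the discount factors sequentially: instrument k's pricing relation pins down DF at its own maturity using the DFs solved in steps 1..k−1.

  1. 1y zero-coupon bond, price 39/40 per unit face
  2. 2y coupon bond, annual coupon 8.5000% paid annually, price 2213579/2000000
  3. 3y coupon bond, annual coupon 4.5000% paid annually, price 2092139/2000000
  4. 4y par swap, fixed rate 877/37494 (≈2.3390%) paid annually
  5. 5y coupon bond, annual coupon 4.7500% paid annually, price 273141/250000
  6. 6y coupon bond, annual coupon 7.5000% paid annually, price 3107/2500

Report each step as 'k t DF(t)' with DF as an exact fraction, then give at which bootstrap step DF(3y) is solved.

1 1 39/40
2 2 9437/10000
3 3 574/625
4 4 9123/10000
5 5 873/1000
6 6 521/625
DF(3y) is solved at step 3

step 1 [1y] zero: DF = P = 39/40 ≈ 0.975000
step 2 [2y] bond c/1=17/200: DF=(2213579/2000000 − 17/200·(0.975000))/(1+17/200) = 9437/10000 ≈ 0.943700
step 3 [3y] bond c/1=9/200: DF=(2092139/2000000 − 9/200·(0.975000+0.943700))/(1+9/200) = 574/625 ≈ 0.918400
step 4 [4y] swap r/1=877/37494: DF=(1 − 877/37494·(0.975000+0.943700+0.918400))/(1+877/37494) = 9123/10000 ≈ 0.912300
step 5 [5y] bond c/1=19/400: DF=(273141/250000 − 19/400·(0.975000+0.943700+0.918400+0.912300))/(1+19/400) = 873/1000 ≈ 0.873000
step 6 [6y] bond c/1=3/40: DF=(3107/2500 − 3/40·(0.975000+0.943700+0.918400+0.912300+0.873000))/(1+3/40) = 521/625 ≈ 0.833600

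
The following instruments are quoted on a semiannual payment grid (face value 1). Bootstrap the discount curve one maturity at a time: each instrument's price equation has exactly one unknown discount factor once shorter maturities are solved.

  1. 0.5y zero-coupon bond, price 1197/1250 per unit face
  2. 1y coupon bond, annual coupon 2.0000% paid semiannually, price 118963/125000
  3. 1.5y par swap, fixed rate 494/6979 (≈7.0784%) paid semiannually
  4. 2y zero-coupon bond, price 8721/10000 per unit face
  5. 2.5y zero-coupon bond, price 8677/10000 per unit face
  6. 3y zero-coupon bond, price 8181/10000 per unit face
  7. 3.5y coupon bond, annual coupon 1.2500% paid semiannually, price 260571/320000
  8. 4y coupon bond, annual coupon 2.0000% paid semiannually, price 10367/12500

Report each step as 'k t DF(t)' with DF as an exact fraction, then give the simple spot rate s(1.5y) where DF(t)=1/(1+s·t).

1 1/2 1197/1250
2 1 583/625
3 3/2 2253/2500
4 2 8721/10000
5 5/2 8677/10000
6 3 8181/10000
7 7/2 97/125
8 4 1521/2000
s(1.5y) = (1/(2253/2500) − 1)/(3/2) = 494/6759 ≈ 7.3088%

step 1 [0.5y] zero: DF = P = 1197/1250 ≈ 0.957600
step 2 [1y] bond c/2=1/100: DF=(118963/125000 − 1/100·(0.957600))/(1+1/100) = 583/625 ≈ 0.932800
step 3 [1.5y] swap r/2=247/6979: DF=(1 − 247/6979·(0.957600+0.932800))/(1+247/6979) = 2253/2500 ≈ 0.901200
step 4 [2y] zero: DF = P = 8721/10000 ≈ 0.872100
step 5 [2.5y] zero: DF = P = 8677/10000 ≈ 0.867700
step 6 [3y] zero: DF = P = 8181/10000 ≈ 0.818100
step 7 [3.5y] bond c/2=1/160: DF=(260571/320000 − 1/160·(0.957600+0.932800+0.901200+0.872100+0.867700+0.818100))/(1+1/160) = 97/125 ≈ 0.776000
step 8 [4y] bond c/2=1/100: DF=(10367/12500 − 1/100·(0.957600+0.932800+0.901200+0.872100+0.867700+0.818100+0.776000))/(1+1/100) = 1521/2000 ≈ 0.760500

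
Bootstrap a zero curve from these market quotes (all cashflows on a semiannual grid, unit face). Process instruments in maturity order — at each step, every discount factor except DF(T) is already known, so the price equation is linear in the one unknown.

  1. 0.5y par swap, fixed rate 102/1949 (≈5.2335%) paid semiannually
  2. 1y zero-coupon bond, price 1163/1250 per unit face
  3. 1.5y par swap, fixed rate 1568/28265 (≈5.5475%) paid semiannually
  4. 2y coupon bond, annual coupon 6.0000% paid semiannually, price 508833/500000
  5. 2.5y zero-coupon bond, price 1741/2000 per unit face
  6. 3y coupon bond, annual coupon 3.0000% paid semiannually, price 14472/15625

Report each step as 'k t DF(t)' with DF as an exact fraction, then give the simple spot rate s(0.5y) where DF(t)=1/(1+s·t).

step 1 [0.5y] swap r/2=51/1949: DF=(1 − 51/1949·(0))/(1+51/1949) = 1949/2000 ≈ 0.974500
step 2 [1y] zero: DF = P = 1163/1250 ≈ 0.930400
step 3 [1.5y] swap r/2=784/28265: DF=(1 − 784/28265·(0.974500+0.930400))/(1+784/28265) = 576/625 ≈ 0.921600
step 4 [2y] bond c/2=3/100: DF=(508833/500000 − 3/100·(0.974500+0.930400+0.921600))/(1+3/100) = 9057/10000 ≈ 0.905700
step 5 [2.5y] zero: DF = P = 1741/2000 ≈ 0.870500
step 6 [3y] bond c/2=3/200: DF=(14472/15625 − 3/200·(0.974500+0.930400+0.921600+0.905700+0.870500))/(1+3/200) = 1689/2000 ≈ 0.844500

1 1/2 1949/2000
2 1 1163/1250
3 3/2 576/625
4 2 9057/10000
5 5/2 1741/2000
6 3 1689/2000
s(0.5y) = (1/(1949/2000) − 1)/(1/2) = 102/1949 ≈ 5.2335%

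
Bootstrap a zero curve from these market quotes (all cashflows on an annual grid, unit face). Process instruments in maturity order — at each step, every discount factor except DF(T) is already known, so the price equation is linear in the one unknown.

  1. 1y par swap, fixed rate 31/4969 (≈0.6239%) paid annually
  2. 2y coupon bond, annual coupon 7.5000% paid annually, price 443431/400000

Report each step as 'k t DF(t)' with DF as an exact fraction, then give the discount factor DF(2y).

step 1 [1y] swap r/1=31/4969: DF=(1 − 31/4969·(0))/(1+31/4969) = 4969/5000 ≈ 0.993800
step 2 [2y] bond c/1=3/40: DF=(443431/400000 − 3/40·(0.993800))/(1+3/40) = 9619/10000 ≈ 0.961900

1 1 4969/5000
2 2 9619/10000
DF(2y) = 9619/10000 ≈ 0.961900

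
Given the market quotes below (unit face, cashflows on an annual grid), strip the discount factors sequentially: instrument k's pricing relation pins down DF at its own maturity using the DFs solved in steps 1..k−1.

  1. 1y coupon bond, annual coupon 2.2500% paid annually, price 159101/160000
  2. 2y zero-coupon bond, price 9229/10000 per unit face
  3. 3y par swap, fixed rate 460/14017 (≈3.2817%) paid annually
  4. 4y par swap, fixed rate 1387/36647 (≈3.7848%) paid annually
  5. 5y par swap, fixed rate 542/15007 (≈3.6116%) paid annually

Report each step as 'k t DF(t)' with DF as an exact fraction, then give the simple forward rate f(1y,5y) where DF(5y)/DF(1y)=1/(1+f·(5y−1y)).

1 1 389/400
2 2 9229/10000
3 3 227/250
4 4 8613/10000
5 5 4187/5000
f(1y,5y) = ((389/400)/(4187/5000) − 1)/(4) = 1351/33496 ≈ 4.0333%

step 1 [1y] bond c/1=9/400: DF=(159101/160000 − 9/400·(0))/(1+9/400) = 389/400 ≈ 0.972500
step 2 [2y] zero: DF = P = 9229/10000 ≈ 0.922900
step 3 [3y] swap r/1=460/14017: DF=(1 − 460/14017·(0.972500+0.922900))/(1+460/14017) = 227/250 ≈ 0.908000
step 4 [4y] swap r/1=1387/36647: DF=(1 − 1387/36647·(0.972500+0.922900+0.908000))/(1+1387/36647) = 8613/10000 ≈ 0.861300
step 5 [5y] swap r/1=542/15007: DF=(1 − 542/15007·(0.972500+0.922900+0.908000+0.861300))/(1+542/15007) = 4187/5000 ≈ 0.837400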